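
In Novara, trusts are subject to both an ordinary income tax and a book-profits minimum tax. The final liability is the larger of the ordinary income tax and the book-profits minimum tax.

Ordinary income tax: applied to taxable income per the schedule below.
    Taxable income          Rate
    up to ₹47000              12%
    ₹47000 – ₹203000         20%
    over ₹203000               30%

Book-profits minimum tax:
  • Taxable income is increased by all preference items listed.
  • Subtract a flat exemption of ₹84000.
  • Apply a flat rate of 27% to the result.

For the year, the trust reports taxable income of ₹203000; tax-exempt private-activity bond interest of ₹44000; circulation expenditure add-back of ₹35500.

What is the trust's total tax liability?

₹53595

Book-profits minimum tax:
  Adjusted income: ₹203000 + ₹44000 + ₹35500 = ₹282500
  Less exemption ₹84000 → base ₹198500
  ₹198500 × 27% = ₹53595

Ordinary income tax:
  ₹47000 × 12% = ₹5640
  ₹156000 × 20% = ₹31200
  → ₹36840

₹53595 > ₹36840, so the book-profits minimum tax is the binding amount.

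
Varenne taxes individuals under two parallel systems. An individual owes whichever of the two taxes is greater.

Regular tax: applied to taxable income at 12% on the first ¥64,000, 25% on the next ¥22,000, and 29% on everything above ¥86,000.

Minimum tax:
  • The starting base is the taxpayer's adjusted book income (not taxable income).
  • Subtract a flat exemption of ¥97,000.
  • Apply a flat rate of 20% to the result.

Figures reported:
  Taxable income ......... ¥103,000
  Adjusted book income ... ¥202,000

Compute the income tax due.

Regular tax:
  ¥64,000 × 12% = ¥7,680
  ¥22,000 × 25% = ¥5,500
  ¥17,000 × 29% = ¥4,930
  → ¥18,110

Minimum tax:
  Base (adjusted book income): ¥202,000
  Less exemption ¥97,000 → base ¥105,000
  ¥105,000 × 20% = ¥21,000

¥21,000 > ¥18,110, so the minimum tax is the binding amount.

¥21,000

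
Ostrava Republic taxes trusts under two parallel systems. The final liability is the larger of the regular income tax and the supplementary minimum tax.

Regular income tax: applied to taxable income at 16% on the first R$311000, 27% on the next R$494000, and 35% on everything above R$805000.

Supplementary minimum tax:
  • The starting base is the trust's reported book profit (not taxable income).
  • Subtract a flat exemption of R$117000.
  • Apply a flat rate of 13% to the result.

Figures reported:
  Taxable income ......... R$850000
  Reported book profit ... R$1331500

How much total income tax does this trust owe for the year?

R$198890

Supplementary minimum tax:
  Base (reported book profit): R$1331500
  Less exemption R$117000 → base R$1214500
  R$1214500 × 13% = R$157885

Regular income tax:
  R$311000 × 16% = R$49760
  R$494000 × 27% = R$133380
  R$45000 × 35% = R$15750
  → R$198890

R$198890 > R$157885, so the regular income tax governs.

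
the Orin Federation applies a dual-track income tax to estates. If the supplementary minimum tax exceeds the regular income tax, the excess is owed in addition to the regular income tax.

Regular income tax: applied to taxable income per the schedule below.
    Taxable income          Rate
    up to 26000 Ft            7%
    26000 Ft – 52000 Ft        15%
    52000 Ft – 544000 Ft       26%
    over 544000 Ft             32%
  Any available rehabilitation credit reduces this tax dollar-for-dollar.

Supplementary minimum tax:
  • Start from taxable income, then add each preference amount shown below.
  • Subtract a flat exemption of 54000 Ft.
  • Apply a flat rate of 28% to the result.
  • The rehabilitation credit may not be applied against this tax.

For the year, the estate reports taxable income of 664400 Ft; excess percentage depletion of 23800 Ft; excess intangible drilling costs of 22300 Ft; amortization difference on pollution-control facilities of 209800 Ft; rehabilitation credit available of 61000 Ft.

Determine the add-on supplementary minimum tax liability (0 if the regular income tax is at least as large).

Regular income tax:
  26000 Ft × 7% = 1820 Ft
  26000 Ft × 15% = 3900 Ft
  492000 Ft × 26% = 127920 Ft
  120400 Ft × 32% = 38528 Ft
  → 172168 Ft
  Less rehabilitation credit 61000 Ft → 111168 Ft

Supplementary minimum tax:
  Adjusted income: 664400 Ft + 23800 Ft + 22300 Ft + 209800 Ft = 920300 Ft
  Less exemption 54000 Ft → base 866300 Ft
  866300 Ft × 28% = 242564 Ft

Excess of supplementary minimum tax over regular income tax: 242564 Ft − 111168 Ft = 131396 Ft.

131396 Ft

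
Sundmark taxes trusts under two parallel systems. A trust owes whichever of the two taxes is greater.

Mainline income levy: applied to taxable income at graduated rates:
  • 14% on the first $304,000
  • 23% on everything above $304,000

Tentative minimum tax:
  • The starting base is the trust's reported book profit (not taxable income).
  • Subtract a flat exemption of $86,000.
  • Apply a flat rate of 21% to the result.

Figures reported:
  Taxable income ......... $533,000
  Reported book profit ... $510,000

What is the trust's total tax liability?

Mainline income levy:
  $304,000 × 14% = $42,560
  $229,000 × 23% = $52,670
  → $95,230

Tentative minimum tax:
  Base (reported book profit): $510,000
  Less exemption $86,000 → base $424,000
  $424,000 × 21% = $89,040

$95,230 > $89,040, so the mainline income levy governs.

$95,230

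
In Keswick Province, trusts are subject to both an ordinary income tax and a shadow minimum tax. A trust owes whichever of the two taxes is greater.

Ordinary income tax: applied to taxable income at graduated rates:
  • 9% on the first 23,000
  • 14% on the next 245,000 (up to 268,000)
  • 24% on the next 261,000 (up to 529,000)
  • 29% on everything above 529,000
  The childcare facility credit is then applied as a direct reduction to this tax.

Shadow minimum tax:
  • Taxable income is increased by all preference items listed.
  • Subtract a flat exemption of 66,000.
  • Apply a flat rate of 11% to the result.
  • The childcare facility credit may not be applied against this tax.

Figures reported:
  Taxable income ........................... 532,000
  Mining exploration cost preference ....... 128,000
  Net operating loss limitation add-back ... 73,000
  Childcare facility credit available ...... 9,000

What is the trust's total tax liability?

Ordinary income tax:
  23,000 × 9% = 2,070
  245,000 × 14% = 34,300
  261,000 × 24% = 62,640
  3,000 × 29% = 870
  → 99,880
  Less childcare facility credit 9,000 → 90,880

Shadow minimum tax:
  Adjusted income: 532,000 + 128,000 + 73,000 = 733,000
  Less exemption 66,000 → base 667,000
  667,000 × 11% = 73,370

90,880 > 73,370, so the ordinary income tax governs.

90,880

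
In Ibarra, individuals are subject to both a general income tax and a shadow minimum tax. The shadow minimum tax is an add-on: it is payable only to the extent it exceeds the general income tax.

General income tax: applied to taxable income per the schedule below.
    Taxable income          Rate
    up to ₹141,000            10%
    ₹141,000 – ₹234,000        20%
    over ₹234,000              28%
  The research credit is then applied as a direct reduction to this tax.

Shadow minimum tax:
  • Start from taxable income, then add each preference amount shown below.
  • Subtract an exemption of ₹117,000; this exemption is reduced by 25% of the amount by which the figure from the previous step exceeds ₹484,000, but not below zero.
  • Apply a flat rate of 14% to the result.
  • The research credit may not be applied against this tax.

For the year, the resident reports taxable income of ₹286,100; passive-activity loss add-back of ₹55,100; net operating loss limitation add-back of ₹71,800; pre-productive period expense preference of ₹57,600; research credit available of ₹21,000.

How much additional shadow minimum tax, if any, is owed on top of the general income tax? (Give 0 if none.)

Shadow minimum tax:
  Adjusted income: ₹286,100 + ₹55,100 + ₹71,800 + ₹57,600 = ₹470,600
  Exemption: ₹470,600 ≤ ₹484,000, so full ₹117,000 applies
  Base: ₹470,600 − ₹117,000 = ₹353,600
  ₹353,600 × 14% = ₹49,504

General income tax:
  ₹141,000 × 10% = ₹14,100
  ₹93,000 × 20% = ₹18,600
  ₹52,100 × 28% = ₹14,588
  → ₹47,288
  Less research credit ₹21,000 → ₹26,288

Excess of shadow minimum tax over general income tax: ₹49,504 − ₹26,288 = ₹23,216.

₹23,216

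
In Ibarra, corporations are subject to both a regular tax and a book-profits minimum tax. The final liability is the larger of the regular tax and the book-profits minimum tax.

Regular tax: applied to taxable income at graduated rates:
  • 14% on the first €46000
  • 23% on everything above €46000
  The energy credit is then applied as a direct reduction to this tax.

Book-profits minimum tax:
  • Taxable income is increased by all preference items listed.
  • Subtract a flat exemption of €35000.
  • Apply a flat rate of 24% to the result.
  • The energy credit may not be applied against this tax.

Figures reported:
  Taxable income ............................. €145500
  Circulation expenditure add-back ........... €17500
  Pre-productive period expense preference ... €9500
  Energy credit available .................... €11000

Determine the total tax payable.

€33000

Regular tax:
  €46000 × 14% = €6440
  €99500 × 23% = €22885
  → €29325
  Less energy credit €11000 → €18325

Book-profits minimum tax:
  Adjusted income: €145500 + €17500 + €9500 = €172500
  Less exemption €35000 → base €137500
  €137500 × 24% = €33000

€33000 > €18325, so the book-profits minimum tax is the binding amount.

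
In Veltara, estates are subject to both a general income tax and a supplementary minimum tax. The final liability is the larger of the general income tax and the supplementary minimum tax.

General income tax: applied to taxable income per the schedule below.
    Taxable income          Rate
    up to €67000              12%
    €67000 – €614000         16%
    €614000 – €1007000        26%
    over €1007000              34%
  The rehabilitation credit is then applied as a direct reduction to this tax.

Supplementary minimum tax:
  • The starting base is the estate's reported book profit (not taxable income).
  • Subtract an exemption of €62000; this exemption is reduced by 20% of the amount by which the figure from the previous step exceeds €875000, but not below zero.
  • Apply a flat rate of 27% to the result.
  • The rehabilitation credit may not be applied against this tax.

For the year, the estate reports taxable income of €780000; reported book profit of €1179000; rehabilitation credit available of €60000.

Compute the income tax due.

Supplementary minimum tax:
  Base (reported book profit): €1179000
  Exemption: €62000 − 20% × (€1179000 − €875000) = €62000 − €60800 = €1200
  Base: €1179000 − €1200 = €1177800
  €1177800 × 27% = €318006

General income tax:
  €67000 × 12% = €8040
  €547000 × 16% = €87520
  €166000 × 26% = €43160
  → €138720
  Less rehabilitation credit €60000 → €78720

€318006 > €78720, so the supplementary minimum tax is the binding amount.

€318006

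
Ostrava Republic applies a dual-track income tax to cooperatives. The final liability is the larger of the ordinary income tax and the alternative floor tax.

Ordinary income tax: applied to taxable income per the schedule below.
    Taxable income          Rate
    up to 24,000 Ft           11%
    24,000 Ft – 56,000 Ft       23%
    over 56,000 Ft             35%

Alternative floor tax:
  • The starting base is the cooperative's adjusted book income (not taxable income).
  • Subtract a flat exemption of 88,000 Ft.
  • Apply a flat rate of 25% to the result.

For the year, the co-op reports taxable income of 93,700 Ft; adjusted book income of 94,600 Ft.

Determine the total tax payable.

23,195 Ft

Ordinary income tax:
  24,000 Ft × 11% = 2,640 Ft
  32,000 Ft × 23% = 7,360 Ft
  37,700 Ft × 35% = 13,195 Ft
  → 23,195 Ft

Alternative floor tax:
  Base (adjusted book income): 94,600 Ft
  Less exemption 88,000 Ft → base 6,600 Ft
  6,600 Ft × 25% = 1,650 Ft

23,195 Ft > 1,650 Ft, so the ordinary income tax governs.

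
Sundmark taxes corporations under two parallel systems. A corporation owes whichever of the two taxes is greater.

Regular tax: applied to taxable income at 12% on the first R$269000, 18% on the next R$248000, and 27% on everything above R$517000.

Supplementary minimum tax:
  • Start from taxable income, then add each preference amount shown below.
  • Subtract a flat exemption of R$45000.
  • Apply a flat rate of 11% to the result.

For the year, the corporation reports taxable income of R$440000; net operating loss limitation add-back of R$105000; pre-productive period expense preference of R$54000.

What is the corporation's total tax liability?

Regular tax:
  R$269000 × 12% = R$32280
  R$171000 × 18% = R$30780
  → R$63060

Supplementary minimum tax:
  Adjusted income: R$440000 + R$105000 + R$54000 = R$599000
  Less exemption R$45000 → base R$554000
  R$554000 × 11% = R$60940

R$63060 > R$60940, so the regular tax governs.

R$63060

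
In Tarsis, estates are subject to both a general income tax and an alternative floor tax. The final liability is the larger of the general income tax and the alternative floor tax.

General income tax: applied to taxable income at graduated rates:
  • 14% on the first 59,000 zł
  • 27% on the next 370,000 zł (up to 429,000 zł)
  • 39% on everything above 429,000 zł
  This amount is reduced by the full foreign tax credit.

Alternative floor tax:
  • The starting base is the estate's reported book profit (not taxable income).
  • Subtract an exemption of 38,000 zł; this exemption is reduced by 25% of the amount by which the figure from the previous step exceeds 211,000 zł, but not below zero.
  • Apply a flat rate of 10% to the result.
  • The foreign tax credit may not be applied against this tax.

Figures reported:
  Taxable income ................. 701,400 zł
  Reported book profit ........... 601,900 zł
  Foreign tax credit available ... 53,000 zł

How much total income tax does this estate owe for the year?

161,396 zł

Alternative floor tax:
  Base (reported book profit): 601,900 zł
  Exemption: 25% × (601,900 zł − 211,000 zł) = 97,725 zł ≥ 38,000 zł, so the exemption is fully phased out
  Base: 601,900 zł − 0 zł = 601,900 zł
  601,900 zł × 10% = 60,190 zł

General income tax:
  59,000 zł × 14% = 8,260 zł
  370,000 zł × 27% = 99,900 zł
  272,400 zł × 39% = 106,236 zł
  → 214,396 zł
  Less foreign tax credit 53,000 zł → 161,396 zł

161,396 zł > 60,190 zł, so the general income tax governs.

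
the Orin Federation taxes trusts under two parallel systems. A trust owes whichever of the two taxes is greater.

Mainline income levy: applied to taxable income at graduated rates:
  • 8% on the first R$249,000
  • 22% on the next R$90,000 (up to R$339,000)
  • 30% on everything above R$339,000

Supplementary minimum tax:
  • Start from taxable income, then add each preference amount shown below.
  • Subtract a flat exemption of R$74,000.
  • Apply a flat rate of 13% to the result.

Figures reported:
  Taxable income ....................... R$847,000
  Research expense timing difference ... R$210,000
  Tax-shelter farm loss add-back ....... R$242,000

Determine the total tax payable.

Supplementary minimum tax:
  Adjusted income: R$847,000 + R$210,000 + R$242,000 = R$1,299,000
  Less exemption R$74,000 → base R$1,225,000
  R$1,225,000 × 13% = R$159,250

Mainline income levy:
  R$249,000 × 8% = R$19,920
  R$90,000 × 22% = R$19,800
  R$508,000 × 30% = R$152,400
  → R$192,120

R$192,120 > R$159,250, so the mainline income levy governs.

R$192,120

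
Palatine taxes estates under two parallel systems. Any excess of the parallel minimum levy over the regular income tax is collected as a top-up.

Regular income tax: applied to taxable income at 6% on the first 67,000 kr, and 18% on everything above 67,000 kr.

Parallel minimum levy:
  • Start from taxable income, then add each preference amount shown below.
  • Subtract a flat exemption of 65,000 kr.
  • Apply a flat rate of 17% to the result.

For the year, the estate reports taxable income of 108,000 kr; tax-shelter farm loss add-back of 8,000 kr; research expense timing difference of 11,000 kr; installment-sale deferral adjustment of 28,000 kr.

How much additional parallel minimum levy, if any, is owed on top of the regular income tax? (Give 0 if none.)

Parallel minimum levy:
  Adjusted income: 108,000 kr + 8,000 kr + 11,000 kr + 28,000 kr = 155,000 kr
  Less exemption 65,000 kr → base 90,000 kr
  90,000 kr × 17% = 15,300 kr

Regular income tax:
  67,000 kr × 6% = 4,020 kr
  41,000 kr × 18% = 7,380 kr
  → 11,400 kr

Excess of parallel minimum levy over regular income tax: 15,300 kr − 11,400 kr = 3,900 kr.

3,900 kr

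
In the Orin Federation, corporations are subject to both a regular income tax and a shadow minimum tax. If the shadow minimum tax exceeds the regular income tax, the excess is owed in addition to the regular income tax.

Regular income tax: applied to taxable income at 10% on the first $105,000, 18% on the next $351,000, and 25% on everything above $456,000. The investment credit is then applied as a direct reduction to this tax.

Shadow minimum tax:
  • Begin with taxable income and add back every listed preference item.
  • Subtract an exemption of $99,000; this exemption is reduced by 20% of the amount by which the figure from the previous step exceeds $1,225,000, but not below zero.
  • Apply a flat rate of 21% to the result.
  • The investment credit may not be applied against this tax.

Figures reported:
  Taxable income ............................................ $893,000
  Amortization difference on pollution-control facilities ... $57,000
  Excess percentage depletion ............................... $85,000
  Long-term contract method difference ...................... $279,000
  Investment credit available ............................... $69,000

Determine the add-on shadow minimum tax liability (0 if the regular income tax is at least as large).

$144,958

Regular income tax:
  $105,000 × 10% = $10,500
  $351,000 × 18% = $63,180
  $437,000 × 25% = $109,250
  → $182,930
  Less investment credit $69,000 → $113,930

Shadow minimum tax:
  Adjusted income: $893,000 + $57,000 + $85,000 + $279,000 = $1,314,000
  Exemption: $99,000 − 20% × ($1,314,000 − $1,225,000) = $99,000 − $17,800 = $81,200
  Base: $1,314,000 − $81,200 = $1,232,800
  $1,232,800 × 21% = $258,888

Excess of shadow minimum tax over regular income tax: $258,888 − $113,930 = $144,958.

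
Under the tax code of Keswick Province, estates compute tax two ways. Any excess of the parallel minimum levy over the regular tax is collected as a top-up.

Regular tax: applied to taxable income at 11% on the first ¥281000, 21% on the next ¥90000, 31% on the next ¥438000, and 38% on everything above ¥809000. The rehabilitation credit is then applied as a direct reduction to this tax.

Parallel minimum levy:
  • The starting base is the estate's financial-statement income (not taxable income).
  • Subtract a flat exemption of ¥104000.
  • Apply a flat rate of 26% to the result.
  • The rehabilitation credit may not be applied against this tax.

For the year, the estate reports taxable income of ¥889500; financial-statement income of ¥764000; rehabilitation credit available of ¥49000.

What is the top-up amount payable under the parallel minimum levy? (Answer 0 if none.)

¥4420

Parallel minimum levy:
  Base (financial-statement income): ¥764000
  Less exemption ¥104000 → base ¥660000
  ¥660000 × 26% = ¥171600

Regular tax:
  ¥281000 × 11% = ¥30910
  ¥90000 × 21% = ¥18900
  ¥438000 × 31% = ¥135780
  ¥80500 × 38% = ¥30590
  → ¥216180
  Less rehabilitation credit ¥49000 → ¥167180

Excess of parallel minimum levy over regular tax: ¥171600 − ¥167180 = ¥4420.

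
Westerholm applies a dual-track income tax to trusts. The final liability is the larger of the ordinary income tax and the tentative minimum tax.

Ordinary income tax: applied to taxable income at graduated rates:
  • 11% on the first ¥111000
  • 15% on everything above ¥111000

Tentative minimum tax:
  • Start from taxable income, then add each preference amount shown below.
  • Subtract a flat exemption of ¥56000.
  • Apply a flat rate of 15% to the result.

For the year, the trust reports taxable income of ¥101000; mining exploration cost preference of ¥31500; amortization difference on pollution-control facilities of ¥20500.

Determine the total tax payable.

¥14550

Tentative minimum tax:
  Adjusted income: ¥101000 + ¥31500 + ¥20500 = ¥153000
  Less exemption ¥56000 → base ¥97000
  ¥97000 × 15% = ¥14550

Ordinary income tax:
  ¥101000 × 11% = ¥11110

¥14550 > ¥11110, so the tentative minimum tax is the binding amount.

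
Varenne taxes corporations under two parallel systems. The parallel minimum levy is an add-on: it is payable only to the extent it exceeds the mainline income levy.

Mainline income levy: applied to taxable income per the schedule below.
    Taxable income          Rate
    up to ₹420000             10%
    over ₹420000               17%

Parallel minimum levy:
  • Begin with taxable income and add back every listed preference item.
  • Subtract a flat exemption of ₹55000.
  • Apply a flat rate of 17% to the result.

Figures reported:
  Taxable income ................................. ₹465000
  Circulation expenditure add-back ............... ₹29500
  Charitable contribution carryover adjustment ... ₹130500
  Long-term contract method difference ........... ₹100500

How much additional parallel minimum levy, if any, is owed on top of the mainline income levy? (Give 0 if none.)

Mainline income levy:
  ₹420000 × 10% = ₹42000
  ₹45000 × 17% = ₹7650
  → ₹49650

Parallel minimum levy:
  Adjusted income: ₹465000 + ₹29500 + ₹130500 + ₹100500 = ₹725500
  Less exemption ₹55000 → base ₹670500
  ₹670500 × 17% = ₹113985

Excess of parallel minimum levy over mainline income levy: ₹113985 − ₹49650 = ₹64335.

₹64335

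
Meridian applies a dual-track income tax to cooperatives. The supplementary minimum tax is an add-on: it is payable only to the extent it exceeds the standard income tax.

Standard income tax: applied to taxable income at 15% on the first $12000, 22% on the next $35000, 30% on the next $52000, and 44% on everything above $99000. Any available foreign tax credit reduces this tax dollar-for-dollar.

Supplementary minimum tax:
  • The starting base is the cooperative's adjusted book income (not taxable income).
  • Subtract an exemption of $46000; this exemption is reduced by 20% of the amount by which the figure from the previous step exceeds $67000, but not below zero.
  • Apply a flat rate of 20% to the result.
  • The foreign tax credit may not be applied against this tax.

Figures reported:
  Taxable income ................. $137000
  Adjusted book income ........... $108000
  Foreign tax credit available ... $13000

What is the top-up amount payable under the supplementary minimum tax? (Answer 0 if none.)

Standard income tax:
  $12000 × 15% = $1800
  $35000 × 22% = $7700
  $52000 × 30% = $15600
  $38000 × 44% = $16720
  → $41820
  Less foreign tax credit $13000 → $28820

Supplementary minimum tax:
  Base (adjusted book income): $108000
  Exemption: $46000 − 20% × ($108000 − $67000) = $46000 − $8200 = $37800
  Base: $108000 − $37800 = $70200
  $70200 × 20% = $14040

$14040 ≤ $28820, so no add-on is due.

$0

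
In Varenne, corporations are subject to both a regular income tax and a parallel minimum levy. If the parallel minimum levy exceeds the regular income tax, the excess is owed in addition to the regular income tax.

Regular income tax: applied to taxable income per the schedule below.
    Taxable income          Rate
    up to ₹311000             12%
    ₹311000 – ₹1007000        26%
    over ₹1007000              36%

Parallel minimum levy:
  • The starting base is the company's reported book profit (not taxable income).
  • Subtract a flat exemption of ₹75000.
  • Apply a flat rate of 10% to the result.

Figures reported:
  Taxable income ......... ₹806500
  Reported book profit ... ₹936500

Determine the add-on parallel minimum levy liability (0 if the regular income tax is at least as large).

₹0

Parallel minimum levy:
  Base (reported book profit): ₹936500
  Less exemption ₹75000 → base ₹861500
  ₹861500 × 10% = ₹86150

Regular income tax:
  ₹311000 × 12% = ₹37320
  ₹495500 × 26% = ₹128830
  → ₹166150

₹86150 ≤ ₹166150, so no add-on is due.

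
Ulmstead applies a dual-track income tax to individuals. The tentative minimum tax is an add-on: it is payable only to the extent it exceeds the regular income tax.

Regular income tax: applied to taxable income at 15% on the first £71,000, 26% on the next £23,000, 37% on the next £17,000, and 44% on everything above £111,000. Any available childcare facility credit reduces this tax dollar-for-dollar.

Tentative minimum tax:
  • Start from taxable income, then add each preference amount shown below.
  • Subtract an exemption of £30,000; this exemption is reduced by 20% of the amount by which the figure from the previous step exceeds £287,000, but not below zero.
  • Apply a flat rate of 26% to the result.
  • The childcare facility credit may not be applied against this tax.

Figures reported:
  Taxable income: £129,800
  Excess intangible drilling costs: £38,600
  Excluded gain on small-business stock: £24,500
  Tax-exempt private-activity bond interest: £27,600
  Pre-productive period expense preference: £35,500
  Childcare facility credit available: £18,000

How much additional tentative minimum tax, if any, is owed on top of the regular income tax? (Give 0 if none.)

Tentative minimum tax:
  Adjusted income: £129,800 + £38,600 + £24,500 + £27,600 + £35,500 = £256,000
  Exemption: £256,000 ≤ £287,000, so full £30,000 applies
  Base: £256,000 − £30,000 = £226,000
  £226,000 × 26% = £58,760

Regular income tax:
  £71,000 × 15% = £10,650
  £23,000 × 26% = £5,980
  £17,000 × 37% = £6,290
  £18,800 × 44% = £8,272
  → £31,192
  Less childcare facility credit £18,000 → £13,192

Excess of tentative minimum tax over regular income tax: £58,760 − £13,192 = £45,568.

£45,568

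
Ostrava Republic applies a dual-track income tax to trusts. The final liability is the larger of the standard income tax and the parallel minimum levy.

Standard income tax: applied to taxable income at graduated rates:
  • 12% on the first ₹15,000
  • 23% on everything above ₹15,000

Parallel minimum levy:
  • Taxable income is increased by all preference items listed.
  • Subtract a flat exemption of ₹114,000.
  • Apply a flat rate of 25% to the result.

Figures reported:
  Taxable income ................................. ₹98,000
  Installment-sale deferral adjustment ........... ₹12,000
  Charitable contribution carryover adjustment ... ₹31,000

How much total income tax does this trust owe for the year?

Standard income tax:
  ₹15,000 × 12% = ₹1,800
  ₹83,000 × 23% = ₹19,090
  → ₹20,890

Parallel minimum levy:
  Adjusted income: ₹98,000 + ₹12,000 + ₹31,000 = ₹141,000
  Less exemption ₹114,000 → base ₹27,000
  ₹27,000 × 25% = ₹6,750

₹20,890 > ₹6,750, so the standard income tax governs.

₹20,890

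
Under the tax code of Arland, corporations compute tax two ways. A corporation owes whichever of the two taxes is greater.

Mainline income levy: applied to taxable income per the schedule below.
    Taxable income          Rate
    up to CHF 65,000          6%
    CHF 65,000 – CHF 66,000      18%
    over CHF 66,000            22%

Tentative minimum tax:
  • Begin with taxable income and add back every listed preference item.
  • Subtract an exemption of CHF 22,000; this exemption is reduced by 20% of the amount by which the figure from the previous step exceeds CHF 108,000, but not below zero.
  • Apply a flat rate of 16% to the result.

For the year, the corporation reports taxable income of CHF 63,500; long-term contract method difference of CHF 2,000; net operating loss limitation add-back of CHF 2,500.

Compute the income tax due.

Tentative minimum tax:
  Adjusted income: CHF 63,500 + CHF 2,000 + CHF 2,500 = CHF 68,000
  Exemption: CHF 68,000 ≤ CHF 108,000, so full CHF 22,000 applies
  Base: CHF 68,000 − CHF 22,000 = CHF 46,000
  CHF 46,000 × 16% = CHF 7,360

Mainline income levy:
  CHF 63,500 × 6% = CHF 3,810

CHF 7,360 > CHF 3,810, so the tentative minimum tax is the binding amount.

CHF 7,360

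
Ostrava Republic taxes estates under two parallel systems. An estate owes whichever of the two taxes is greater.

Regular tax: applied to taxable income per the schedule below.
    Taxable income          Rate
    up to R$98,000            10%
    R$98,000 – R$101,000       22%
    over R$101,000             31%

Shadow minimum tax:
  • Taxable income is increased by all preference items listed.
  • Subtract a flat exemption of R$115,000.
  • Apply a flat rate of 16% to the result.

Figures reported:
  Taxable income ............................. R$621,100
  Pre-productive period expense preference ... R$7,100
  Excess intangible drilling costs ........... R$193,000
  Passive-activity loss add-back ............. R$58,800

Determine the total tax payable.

Shadow minimum tax:
  Adjusted income: R$621,100 + R$7,100 + R$193,000 + R$58,800 = R$880,000
  Less exemption R$115,000 → base R$765,000
  R$765,000 × 16% = R$122,400

Regular tax:
  R$98,000 × 10% = R$9,800
  R$3,000 × 22% = R$660
  R$520,100 × 31% = R$161,231
  → R$171,691

R$171,691 > R$122,400, so the regular tax governs.

R$171,691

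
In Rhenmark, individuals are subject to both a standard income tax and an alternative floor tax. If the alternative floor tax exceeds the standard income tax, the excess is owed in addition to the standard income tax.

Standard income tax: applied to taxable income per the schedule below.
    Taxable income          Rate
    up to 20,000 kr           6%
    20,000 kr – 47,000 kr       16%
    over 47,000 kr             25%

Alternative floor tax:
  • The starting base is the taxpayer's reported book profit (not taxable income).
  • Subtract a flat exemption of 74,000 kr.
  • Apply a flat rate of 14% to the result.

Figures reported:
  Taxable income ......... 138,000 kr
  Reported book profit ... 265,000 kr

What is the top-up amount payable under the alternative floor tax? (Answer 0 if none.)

0 kr

Alternative floor tax:
  Base (reported book profit): 265,000 kr
  Less exemption 74,000 kr → base 191,000 kr
  191,000 kr × 14% = 26,740 kr

Standard income tax:
  20,000 kr × 6% = 1,200 kr
  27,000 kr × 16% = 4,320 kr
  91,000 kr × 25% = 22,750 kr
  → 28,270 kr

26,740 kr ≤ 28,270 kr, so no add-on is due.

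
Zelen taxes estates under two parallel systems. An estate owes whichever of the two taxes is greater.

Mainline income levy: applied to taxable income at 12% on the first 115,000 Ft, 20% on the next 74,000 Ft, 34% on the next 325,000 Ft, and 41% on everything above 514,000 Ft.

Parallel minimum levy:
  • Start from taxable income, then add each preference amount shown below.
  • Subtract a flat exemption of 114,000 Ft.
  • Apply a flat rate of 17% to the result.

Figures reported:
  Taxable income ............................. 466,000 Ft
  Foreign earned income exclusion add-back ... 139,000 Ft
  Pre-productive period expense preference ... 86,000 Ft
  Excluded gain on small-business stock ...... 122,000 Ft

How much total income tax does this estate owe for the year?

122,780 Ft

Parallel minimum levy:
  Adjusted income: 466,000 Ft + 139,000 Ft + 86,000 Ft + 122,000 Ft = 813,000 Ft
  Less exemption 114,000 Ft → base 699,000 Ft
  699,000 Ft × 17% = 118,830 Ft

Mainline income levy:
  115,000 Ft × 12% = 13,800 Ft
  74,000 Ft × 20% = 14,800 Ft
  277,000 Ft × 34% = 94,180 Ft
  → 122,780 Ft

122,780 Ft > 118,830 Ft, so the mainline income levy governs.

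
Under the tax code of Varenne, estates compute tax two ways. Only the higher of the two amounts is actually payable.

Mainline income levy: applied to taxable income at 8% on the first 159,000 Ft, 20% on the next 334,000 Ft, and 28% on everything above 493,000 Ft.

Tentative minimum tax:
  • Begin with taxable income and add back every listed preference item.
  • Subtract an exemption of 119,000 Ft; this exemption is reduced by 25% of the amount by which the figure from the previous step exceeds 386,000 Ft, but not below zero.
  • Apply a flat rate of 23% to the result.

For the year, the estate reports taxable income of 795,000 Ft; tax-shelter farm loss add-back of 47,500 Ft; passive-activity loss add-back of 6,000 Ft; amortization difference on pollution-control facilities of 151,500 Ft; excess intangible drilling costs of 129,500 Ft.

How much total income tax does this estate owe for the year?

259,785 Ft

Tentative minimum tax:
  Adjusted income: 795,000 Ft + 47,500 Ft + 6,000 Ft + 151,500 Ft + 129,500 Ft = 1,129,500 Ft
  Exemption: 25% × (1,129,500 Ft − 386,000 Ft) = 185,875 Ft ≥ 119,000 Ft, so the exemption is fully phased out
  Base: 1,129,500 Ft − 0 Ft = 1,129,500 Ft
  1,129,500 Ft × 23% = 259,785 Ft

Mainline income levy:
  159,000 Ft × 8% = 12,720 Ft
  334,000 Ft × 20% = 66,800 Ft
  302,000 Ft × 28% = 84,560 Ft
  → 164,080 Ft

259,785 Ft > 164,080 Ft, so the tentative minimum tax is the binding amount.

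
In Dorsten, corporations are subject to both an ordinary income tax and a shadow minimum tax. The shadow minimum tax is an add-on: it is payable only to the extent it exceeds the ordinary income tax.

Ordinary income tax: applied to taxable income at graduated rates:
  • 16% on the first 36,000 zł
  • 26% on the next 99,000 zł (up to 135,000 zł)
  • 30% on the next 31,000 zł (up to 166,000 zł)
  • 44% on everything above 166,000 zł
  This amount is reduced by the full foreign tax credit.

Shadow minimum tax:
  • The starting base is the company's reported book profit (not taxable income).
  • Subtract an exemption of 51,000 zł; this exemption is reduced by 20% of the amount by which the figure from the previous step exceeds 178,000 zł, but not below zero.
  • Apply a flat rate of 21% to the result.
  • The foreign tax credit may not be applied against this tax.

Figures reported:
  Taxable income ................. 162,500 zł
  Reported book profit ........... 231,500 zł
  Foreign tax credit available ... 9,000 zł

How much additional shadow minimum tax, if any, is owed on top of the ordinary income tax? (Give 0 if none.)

Ordinary income tax:
  36,000 zł × 16% = 5,760 zł
  99,000 zł × 26% = 25,740 zł
  27,500 zł × 30% = 8,250 zł
  → 39,750 zł
  Less foreign tax credit 9,000 zł → 30,750 zł

Shadow minimum tax:
  Base (reported book profit): 231,500 zł
  Exemption: 51,000 zł − 20% × (231,500 zł − 178,000 zł) = 51,000 zł − 10,700 zł = 40,300 zł
  Base: 231,500 zł − 40,300 zł = 191,200 zł
  191,200 zł × 21% = 40,152 zł

Excess of shadow minimum tax over ordinary income tax: 40,152 zł − 30,750 zł = 9,402 zł.

9,402 zł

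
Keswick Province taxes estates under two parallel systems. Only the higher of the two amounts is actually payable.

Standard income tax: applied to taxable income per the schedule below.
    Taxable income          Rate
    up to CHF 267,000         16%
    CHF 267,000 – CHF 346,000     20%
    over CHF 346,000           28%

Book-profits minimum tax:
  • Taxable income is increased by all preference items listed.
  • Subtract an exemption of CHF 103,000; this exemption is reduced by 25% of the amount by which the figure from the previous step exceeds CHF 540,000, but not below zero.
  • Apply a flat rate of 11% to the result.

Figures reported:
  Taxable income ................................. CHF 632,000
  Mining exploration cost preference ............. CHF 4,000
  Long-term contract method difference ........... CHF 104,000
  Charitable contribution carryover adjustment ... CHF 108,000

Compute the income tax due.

CHF 138,600

Standard income tax:
  CHF 267,000 × 16% = CHF 42,720
  CHF 79,000 × 20% = CHF 15,800
  CHF 286,000 × 28% = CHF 80,080
  → CHF 138,600

Book-profits minimum tax:
  Adjusted income: CHF 632,000 + CHF 4,000 + CHF 104,000 + CHF 108,000 = CHF 848,000
  Exemption: CHF 103,000 − 25% × (CHF 848,000 − CHF 540,000) = CHF 103,000 − CHF 77,000 = CHF 26,000
  Base: CHF 848,000 − CHF 26,000 = CHF 822,000
  CHF 822,000 × 11% = CHF 90,420

CHF 138,600 > CHF 90,420, so the standard income tax governs.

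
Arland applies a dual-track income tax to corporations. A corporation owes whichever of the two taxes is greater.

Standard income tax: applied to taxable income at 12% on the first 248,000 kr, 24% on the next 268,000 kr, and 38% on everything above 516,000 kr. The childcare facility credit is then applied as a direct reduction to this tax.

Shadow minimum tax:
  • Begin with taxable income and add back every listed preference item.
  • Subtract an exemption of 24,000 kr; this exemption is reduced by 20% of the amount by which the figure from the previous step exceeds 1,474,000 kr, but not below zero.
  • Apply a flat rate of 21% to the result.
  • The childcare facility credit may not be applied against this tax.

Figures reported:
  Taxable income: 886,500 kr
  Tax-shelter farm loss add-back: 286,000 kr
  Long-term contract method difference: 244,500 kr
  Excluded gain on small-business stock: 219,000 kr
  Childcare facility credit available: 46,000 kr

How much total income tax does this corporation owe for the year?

Shadow minimum tax:
  Adjusted income: 886,500 kr + 286,000 kr + 244,500 kr + 219,000 kr = 1,636,000 kr
  Exemption: 20% × (1,636,000 kr − 1,474,000 kr) = 32,400 kr ≥ 24,000 kr, so the exemption is fully phased out
  Base: 1,636,000 kr − 0 kr = 1,636,000 kr
  1,636,000 kr × 21% = 343,560 kr

Standard income tax:
  248,000 kr × 12% = 29,760 kr
  268,000 kr × 24% = 64,320 kr
  370,500 kr × 38% = 140,790 kr
  → 234,870 kr
  Less childcare facility credit 46,000 kr → 188,870 kr

343,560 kr > 188,870 kr, so the shadow minimum tax is the binding amount.

343,560 kr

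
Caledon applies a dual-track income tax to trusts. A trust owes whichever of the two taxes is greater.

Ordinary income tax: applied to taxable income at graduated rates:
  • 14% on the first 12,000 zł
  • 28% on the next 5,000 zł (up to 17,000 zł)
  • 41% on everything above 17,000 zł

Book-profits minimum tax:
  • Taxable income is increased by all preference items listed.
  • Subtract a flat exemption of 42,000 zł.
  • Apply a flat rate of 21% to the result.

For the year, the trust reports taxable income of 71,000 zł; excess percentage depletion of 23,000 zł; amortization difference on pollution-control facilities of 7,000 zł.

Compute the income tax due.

25,220 zł

Book-profits minimum tax:
  Adjusted income: 71,000 zł + 23,000 zł + 7,000 zł = 101,000 zł
  Less exemption 42,000 zł → base 59,000 zł
  59,000 zł × 21% = 12,390 zł

Ordinary income tax:
  12,000 zł × 14% = 1,680 zł
  5,000 zł × 28% = 1,400 zł
  54,000 zł × 41% = 22,140 zł
  → 25,220 zł

25,220 zł > 12,390 zł, so the ordinary income tax governs.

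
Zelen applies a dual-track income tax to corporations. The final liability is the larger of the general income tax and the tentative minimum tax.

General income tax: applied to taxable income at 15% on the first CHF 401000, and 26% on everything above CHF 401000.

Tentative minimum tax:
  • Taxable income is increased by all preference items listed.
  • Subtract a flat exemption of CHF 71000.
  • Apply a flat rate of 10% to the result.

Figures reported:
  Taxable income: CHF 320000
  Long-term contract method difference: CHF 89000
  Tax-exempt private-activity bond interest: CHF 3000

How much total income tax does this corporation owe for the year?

CHF 48000

Tentative minimum tax:
  Adjusted income: CHF 320000 + CHF 89000 + CHF 3000 = CHF 412000
  Less exemption CHF 71000 → base CHF 341000
  CHF 341000 × 10% = CHF 34100

General income tax:
  CHF 320000 × 15% = CHF 48000

CHF 48000 > CHF 34100, so the general income tax governs.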